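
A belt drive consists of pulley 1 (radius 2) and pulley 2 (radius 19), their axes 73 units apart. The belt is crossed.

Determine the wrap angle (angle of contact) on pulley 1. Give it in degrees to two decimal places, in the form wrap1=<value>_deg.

crossed belt: β = asin((r1+r2)/C) = asin(21/73) = 16.7186°
wrap1 = wrap2 = π + 2β = 213.4372°

wrap1=213.44_deg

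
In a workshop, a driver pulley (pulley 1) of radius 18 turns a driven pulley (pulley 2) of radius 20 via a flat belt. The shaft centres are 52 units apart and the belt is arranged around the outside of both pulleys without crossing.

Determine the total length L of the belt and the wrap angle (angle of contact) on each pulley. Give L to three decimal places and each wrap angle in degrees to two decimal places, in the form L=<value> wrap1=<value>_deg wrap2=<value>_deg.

L=223.457 wrap1=175.59_deg wrap2=184.41_deg

open belt: β = asin((r2−r1)/C) = asin(2/52) = 2.2042°
wrap1 = π − 2β = 175.5915°
wrap2 = π + 2β = 184.4085°
tangent length = C·cosβ = 51.9615
L = r1·wrap1 + r2·wrap2 + 2·C·cosβ = 18·3.0647 + 20·3.2185 + 2·51.9615 = 223.4575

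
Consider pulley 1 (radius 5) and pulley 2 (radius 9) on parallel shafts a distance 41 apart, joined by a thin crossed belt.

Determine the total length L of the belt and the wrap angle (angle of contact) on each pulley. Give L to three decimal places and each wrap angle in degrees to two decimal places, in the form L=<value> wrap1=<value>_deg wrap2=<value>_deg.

crossed belt: β = asin((r1+r2)/C) = asin(14/41) = 19.9661°
wrap1 = wrap2 = π + 2β = 219.9321°
tangent length = C·cosβ = 38.5357
L = (r1+r2)·wrap + 2·C·cosβ = 14·3.8385 + 2·38.5357 = 130.8109

L=130.811 wrap1=219.93_deg wrap2=219.93_deg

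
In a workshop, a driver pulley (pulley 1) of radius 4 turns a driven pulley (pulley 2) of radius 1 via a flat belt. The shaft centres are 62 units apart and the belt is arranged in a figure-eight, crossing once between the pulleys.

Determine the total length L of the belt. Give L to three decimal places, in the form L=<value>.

L=140.111

crossed belt: β = asin((r1+r2)/C) = asin(5/62) = 4.6257°
wrap1 = wrap2 = π + 2β = 189.2513°
tangent length = C·cosβ = 61.7981
L = (r1+r2)·wrap + 2·C·cosβ = 5·3.3031 + 2·61.7981 = 140.1114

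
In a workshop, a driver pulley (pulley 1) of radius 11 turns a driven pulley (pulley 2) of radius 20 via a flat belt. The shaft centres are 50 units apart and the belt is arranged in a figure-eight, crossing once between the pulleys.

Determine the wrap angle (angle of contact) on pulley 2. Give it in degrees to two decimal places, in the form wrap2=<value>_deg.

wrap2=256.63_deg

crossed belt: β = asin((r1+r2)/C) = asin(31/50) = 38.3161°
wrap1 = wrap2 = π + 2β = 256.6323°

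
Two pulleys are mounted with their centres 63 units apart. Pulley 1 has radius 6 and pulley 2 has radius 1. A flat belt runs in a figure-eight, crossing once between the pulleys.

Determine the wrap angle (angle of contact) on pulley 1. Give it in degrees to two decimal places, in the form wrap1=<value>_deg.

crossed belt: β = asin((r1+r2)/C) = asin(7/63) = 6.3794°
wrap1 = wrap2 = π + 2β = 192.7587°

wrap1=192.76_deg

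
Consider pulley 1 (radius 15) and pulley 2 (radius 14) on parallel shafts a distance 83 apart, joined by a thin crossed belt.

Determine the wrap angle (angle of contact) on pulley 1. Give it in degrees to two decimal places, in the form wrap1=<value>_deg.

crossed belt: β = asin((r1+r2)/C) = asin(29/83) = 20.4505°
wrap1 = wrap2 = π + 2β = 220.9009°

wrap1=220.90_deg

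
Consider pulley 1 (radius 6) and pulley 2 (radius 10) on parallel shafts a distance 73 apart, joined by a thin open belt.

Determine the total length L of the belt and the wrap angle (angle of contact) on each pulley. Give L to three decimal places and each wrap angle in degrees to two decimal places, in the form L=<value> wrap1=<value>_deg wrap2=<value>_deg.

open belt: β = asin((r2−r1)/C) = asin(4/73) = 3.1411°
wrap1 = π − 2β = 173.7179°
wrap2 = π + 2β = 186.2821°
tangent length = C·cosβ = 72.8903
L = r1·wrap1 + r2·wrap2 + 2·C·cosβ = 6·3.0319 + 10·3.2512 + 2·72.8903 = 196.4847

L=196.485 wrap1=173.72_deg wrap2=186.28_deg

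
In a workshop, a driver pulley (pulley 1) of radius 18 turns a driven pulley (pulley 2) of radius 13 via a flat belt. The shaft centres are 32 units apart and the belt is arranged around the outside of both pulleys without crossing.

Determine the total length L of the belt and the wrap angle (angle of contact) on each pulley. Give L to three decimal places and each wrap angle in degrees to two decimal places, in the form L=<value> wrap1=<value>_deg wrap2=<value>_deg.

open belt: β = asin((r2−r1)/C) = asin(-5/32) = -8.9893°
wrap1 = π − 2β = 197.9786°
wrap2 = π + 2β = 162.0214°
tangent length = C·cosβ = 31.6070
L = r1·wrap1 + r2·wrap2 + 2·C·cosβ = 18·3.4554 + 13·2.8278 + 2·31.6070 = 162.1722

L=162.172 wrap1=197.98_deg wrap2=162.02_deg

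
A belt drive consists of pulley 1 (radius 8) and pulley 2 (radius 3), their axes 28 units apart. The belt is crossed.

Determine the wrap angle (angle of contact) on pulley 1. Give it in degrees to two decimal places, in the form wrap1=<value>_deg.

wrap1=226.26_deg

crossed belt: β = asin((r1+r2)/C) = asin(11/28) = 23.1324°
wrap1 = wrap2 = π + 2β = 226.2648°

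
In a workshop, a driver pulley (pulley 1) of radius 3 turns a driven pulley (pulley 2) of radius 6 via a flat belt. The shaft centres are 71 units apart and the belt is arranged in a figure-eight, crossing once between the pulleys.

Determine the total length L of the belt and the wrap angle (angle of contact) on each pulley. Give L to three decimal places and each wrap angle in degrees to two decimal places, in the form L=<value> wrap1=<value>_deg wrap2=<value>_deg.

crossed belt: β = asin((r1+r2)/C) = asin(9/71) = 7.2824°
wrap1 = wrap2 = π + 2β = 194.5649°
tangent length = C·cosβ = 70.4273
L = (r1+r2)·wrap + 2·C·cosβ = 9·3.3958 + 2·70.4273 = 171.4167

L=171.417 wrap1=194.56_deg wrap2=194.56_deg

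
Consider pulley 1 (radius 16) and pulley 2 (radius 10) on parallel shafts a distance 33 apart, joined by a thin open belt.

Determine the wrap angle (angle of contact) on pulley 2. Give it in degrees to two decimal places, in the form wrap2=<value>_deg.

open belt: β = asin((r2−r1)/C) = asin(-6/33) = -10.4757°
wrap1 = π − 2β = 200.9514°
wrap2 = π + 2β = 159.0486°

wrap2=159.05_deg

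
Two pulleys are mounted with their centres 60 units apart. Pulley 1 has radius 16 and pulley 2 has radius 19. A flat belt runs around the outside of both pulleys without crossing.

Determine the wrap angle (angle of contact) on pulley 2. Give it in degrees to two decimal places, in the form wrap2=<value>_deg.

wrap2=185.73_deg

open belt: β = asin((r2−r1)/C) = asin(3/60) = 2.8660°
wrap1 = π − 2β = 174.2680°
wrap2 = π + 2β = 185.7320°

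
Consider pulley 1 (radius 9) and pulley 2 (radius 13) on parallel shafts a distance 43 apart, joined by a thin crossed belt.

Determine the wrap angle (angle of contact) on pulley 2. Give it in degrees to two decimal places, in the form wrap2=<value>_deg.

crossed belt: β = asin((r1+r2)/C) = asin(22/43) = 30.7723°
wrap1 = wrap2 = π + 2β = 241.5446°

wrap2=241.54_deg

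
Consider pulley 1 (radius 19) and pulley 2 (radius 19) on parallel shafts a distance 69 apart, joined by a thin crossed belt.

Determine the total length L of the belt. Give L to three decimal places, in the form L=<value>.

crossed belt: β = asin((r1+r2)/C) = asin(38/69) = 33.4167°
wrap1 = wrap2 = π + 2β = 246.8335°
tangent length = C·cosβ = 57.5934
L = (r1+r2)·wrap + 2·C·cosβ = 38·4.3081 + 2·57.5934 = 278.8930

L=278.893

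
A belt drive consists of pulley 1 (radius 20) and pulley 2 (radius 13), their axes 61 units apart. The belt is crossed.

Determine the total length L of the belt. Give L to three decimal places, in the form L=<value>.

crossed belt: β = asin((r1+r2)/C) = asin(33/61) = 32.7506°
wrap1 = wrap2 = π + 2β = 245.5012°
tangent length = C·cosβ = 51.3030
L = (r1+r2)·wrap + 2·C·cosβ = 33·4.2848 + 2·51.3030 = 244.0046

L=244.005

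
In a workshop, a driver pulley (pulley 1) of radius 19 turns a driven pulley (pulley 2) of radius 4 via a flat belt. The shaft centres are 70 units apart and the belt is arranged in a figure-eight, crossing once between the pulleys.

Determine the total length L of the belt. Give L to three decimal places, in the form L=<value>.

crossed belt: β = asin((r1+r2)/C) = asin(23/70) = 19.1821°
wrap1 = wrap2 = π + 2β = 218.3642°
tangent length = C·cosβ = 66.1135
L = (r1+r2)·wrap + 2·C·cosβ = 23·3.8112 + 2·66.1135 = 219.8841

L=219.884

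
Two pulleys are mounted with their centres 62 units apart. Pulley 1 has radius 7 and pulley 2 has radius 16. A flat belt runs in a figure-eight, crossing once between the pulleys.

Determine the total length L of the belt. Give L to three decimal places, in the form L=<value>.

crossed belt: β = asin((r1+r2)/C) = asin(23/62) = 21.7753°
wrap1 = wrap2 = π + 2β = 223.5506°
tangent length = C·cosβ = 57.5760
L = (r1+r2)·wrap + 2·C·cosβ = 23·3.9017 + 2·57.5760 = 204.8910

L=204.891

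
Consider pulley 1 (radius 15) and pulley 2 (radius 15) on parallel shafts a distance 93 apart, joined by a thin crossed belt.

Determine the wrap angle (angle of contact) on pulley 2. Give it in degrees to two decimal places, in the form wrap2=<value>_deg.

crossed belt: β = asin((r1+r2)/C) = asin(30/93) = 18.8191°
wrap1 = wrap2 = π + 2β = 217.6381°

wrap2=217.64_deg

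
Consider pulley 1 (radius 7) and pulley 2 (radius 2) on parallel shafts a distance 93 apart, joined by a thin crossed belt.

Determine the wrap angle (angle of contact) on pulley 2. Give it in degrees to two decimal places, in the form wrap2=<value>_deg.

wrap2=191.11_deg

crossed belt: β = asin((r1+r2)/C) = asin(9/93) = 5.5534°
wrap1 = wrap2 = π + 2β = 191.1069°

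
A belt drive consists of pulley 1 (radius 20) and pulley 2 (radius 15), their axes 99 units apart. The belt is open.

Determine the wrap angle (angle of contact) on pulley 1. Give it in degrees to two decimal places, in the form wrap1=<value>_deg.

wrap1=185.79_deg

open belt: β = asin((r2−r1)/C) = asin(-5/99) = -2.8950°
wrap1 = π − 2β = 185.7899°
wrap2 = π + 2β = 174.2101°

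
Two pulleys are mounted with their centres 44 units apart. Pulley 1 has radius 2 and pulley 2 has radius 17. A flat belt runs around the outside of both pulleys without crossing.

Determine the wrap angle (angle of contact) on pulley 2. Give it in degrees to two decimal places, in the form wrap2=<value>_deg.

open belt: β = asin((r2−r1)/C) = asin(15/44) = 19.9323°
wrap1 = π − 2β = 140.1355°
wrap2 = π + 2β = 219.8645°

wrap2=219.86_deg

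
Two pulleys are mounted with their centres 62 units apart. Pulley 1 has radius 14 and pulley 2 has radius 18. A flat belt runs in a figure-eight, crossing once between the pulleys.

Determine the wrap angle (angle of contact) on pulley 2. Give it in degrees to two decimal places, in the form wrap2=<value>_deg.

crossed belt: β = asin((r1+r2)/C) = asin(32/62) = 31.0730°
wrap1 = wrap2 = π + 2β = 242.1459°

wrap2=242.15_deg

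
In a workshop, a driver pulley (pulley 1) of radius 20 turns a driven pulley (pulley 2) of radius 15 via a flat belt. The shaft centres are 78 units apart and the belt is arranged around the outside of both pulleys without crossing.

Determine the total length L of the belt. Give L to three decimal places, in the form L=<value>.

L=266.276

open belt: β = asin((r2−r1)/C) = asin(-5/78) = -3.6753°
wrap1 = π − 2β = 187.3507°
wrap2 = π + 2β = 172.6493°
tangent length = C·cosβ = 77.8396
L = r1·wrap1 + r2·wrap2 + 2·C·cosβ = 20·3.2699 + 15·3.0133 + 2·77.8396 = 266.2764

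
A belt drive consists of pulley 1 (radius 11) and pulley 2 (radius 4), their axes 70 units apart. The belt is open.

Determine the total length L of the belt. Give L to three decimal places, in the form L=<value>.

open belt: β = asin((r2−r1)/C) = asin(-7/70) = -5.7392°
wrap1 = π − 2β = 191.4783°
wrap2 = π + 2β = 168.5217°
tangent length = C·cosβ = 69.6491
L = r1·wrap1 + r2·wrap2 + 2·C·cosβ = 11·3.3419 + 4·2.9413 + 2·69.6491 = 187.8245

L=187.824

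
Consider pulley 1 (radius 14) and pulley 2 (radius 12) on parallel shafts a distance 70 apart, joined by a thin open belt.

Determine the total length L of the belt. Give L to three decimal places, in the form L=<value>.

open belt: β = asin((r2−r1)/C) = asin(-2/70) = -1.6372°
wrap1 = π − 2β = 183.2745°
wrap2 = π + 2β = 176.7255°
tangent length = C·cosβ = 69.9714
L = r1·wrap1 + r2·wrap2 + 2·C·cosβ = 14·3.1987 + 12·3.0844 + 2·69.9714 = 221.7386

L=221.739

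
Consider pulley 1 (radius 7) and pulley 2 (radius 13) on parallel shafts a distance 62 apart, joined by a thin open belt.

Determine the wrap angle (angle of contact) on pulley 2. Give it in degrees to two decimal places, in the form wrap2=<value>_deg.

wrap2=191.11_deg

open belt: β = asin((r2−r1)/C) = asin(6/62) = 5.5534°
wrap1 = π − 2β = 168.8931°
wrap2 = π + 2β = 191.1069°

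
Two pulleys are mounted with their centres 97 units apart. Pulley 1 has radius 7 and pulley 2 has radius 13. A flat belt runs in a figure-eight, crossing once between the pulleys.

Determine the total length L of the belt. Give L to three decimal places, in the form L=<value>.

L=260.970

crossed belt: β = asin((r1+r2)/C) = asin(20/97) = 11.8989°
wrap1 = wrap2 = π + 2β = 203.7978°
tangent length = C·cosβ = 94.9158
L = (r1+r2)·wrap + 2·C·cosβ = 20·3.5569 + 2·94.9158 = 260.9704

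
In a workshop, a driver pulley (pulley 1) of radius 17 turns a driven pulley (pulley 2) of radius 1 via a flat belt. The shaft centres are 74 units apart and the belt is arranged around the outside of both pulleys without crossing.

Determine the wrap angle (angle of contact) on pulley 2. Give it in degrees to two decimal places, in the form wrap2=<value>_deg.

wrap2=155.03_deg

open belt: β = asin((r2−r1)/C) = asin(-16/74) = -12.4869°
wrap1 = π − 2β = 204.9738°
wrap2 = π + 2β = 155.0262°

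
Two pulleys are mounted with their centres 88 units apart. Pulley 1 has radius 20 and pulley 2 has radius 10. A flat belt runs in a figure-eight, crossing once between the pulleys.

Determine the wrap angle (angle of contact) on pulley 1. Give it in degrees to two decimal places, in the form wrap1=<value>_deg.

wrap1=219.86_deg

crossed belt: β = asin((r1+r2)/C) = asin(30/88) = 19.9323°
wrap1 = wrap2 = π + 2β = 219.8645°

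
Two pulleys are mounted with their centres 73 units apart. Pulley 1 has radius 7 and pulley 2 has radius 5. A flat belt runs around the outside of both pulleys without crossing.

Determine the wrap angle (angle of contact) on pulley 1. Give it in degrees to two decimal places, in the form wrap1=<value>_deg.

wrap1=183.14_deg

open belt: β = asin((r2−r1)/C) = asin(-2/73) = -1.5699°
wrap1 = π − 2β = 183.1399°
wrap2 = π + 2β = 176.8601°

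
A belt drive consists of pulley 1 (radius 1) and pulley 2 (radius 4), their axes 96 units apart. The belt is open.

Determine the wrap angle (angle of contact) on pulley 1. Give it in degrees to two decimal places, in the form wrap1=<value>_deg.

wrap1=176.42_deg

open belt: β = asin((r2−r1)/C) = asin(3/96) = 1.7908°
wrap1 = π − 2β = 176.4184°
wrap2 = π + 2β = 183.5816°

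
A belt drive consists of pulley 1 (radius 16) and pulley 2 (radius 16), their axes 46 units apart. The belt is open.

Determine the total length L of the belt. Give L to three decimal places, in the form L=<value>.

L=192.531

open belt: β = asin((r2−r1)/C) = asin(0/46) = 0.0000°
wrap1 = π − 2β = 180.0000°
wrap2 = π + 2β = 180.0000°
tangent length = C·cosβ = 46.0000
L = r1·wrap1 + r2·wrap2 + 2·C·cosβ = 16·3.1416 + 16·3.1416 + 2·46.0000 = 192.5310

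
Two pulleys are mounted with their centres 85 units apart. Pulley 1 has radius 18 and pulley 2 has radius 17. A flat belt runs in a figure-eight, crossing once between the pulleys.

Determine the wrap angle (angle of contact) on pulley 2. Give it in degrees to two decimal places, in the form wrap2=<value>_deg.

crossed belt: β = asin((r1+r2)/C) = asin(35/85) = 24.3157°
wrap1 = wrap2 = π + 2β = 228.6315°

wrap2=228.63_deg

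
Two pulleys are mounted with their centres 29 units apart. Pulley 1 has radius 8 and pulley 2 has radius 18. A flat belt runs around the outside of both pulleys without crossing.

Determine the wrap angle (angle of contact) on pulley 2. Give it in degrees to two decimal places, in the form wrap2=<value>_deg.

wrap2=220.34_deg

open belt: β = asin((r2−r1)/C) = asin(10/29) = 20.1713°
wrap1 = π − 2β = 139.6575°
wrap2 = π + 2β = 220.3425°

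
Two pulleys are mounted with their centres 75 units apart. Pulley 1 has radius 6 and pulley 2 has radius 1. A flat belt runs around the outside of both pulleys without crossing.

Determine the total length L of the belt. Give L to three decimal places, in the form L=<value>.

open belt: β = asin((r2−r1)/C) = asin(-5/75) = -3.8226°
wrap1 = π − 2β = 187.6451°
wrap2 = π + 2β = 172.3549°
tangent length = C·cosβ = 74.8331
L = r1·wrap1 + r2·wrap2 + 2·C·cosβ = 6·3.2750 + 1·3.0082 + 2·74.8331 = 172.3246

L=172.325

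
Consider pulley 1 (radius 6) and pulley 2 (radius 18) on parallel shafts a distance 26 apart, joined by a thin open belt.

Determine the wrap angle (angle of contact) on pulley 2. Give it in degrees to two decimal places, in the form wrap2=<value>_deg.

wrap2=234.97_deg

open belt: β = asin((r2−r1)/C) = asin(12/26) = 27.4864°
wrap1 = π − 2β = 125.0271°
wrap2 = π + 2β = 234.9729°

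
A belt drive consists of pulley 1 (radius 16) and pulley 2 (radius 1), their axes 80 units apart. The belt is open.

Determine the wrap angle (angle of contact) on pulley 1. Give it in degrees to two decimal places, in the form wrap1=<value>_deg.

wrap1=201.61_deg

open belt: β = asin((r2−r1)/C) = asin(-15/80) = -10.8069°
wrap1 = π − 2β = 201.6138°
wrap2 = π + 2β = 158.3862°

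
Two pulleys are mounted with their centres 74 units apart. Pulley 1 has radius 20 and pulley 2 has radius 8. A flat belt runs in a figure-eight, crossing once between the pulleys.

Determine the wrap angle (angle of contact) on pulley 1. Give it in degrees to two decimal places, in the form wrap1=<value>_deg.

crossed belt: β = asin((r1+r2)/C) = asin(28/74) = 22.2333°
wrap1 = wrap2 = π + 2β = 224.4665°

wrap1=224.47_deg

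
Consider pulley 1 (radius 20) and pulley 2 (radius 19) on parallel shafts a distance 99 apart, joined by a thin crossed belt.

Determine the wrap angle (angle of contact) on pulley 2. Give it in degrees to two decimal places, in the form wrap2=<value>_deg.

crossed belt: β = asin((r1+r2)/C) = asin(39/99) = 23.1998°
wrap1 = wrap2 = π + 2β = 226.3997°

wrap2=226.40_deg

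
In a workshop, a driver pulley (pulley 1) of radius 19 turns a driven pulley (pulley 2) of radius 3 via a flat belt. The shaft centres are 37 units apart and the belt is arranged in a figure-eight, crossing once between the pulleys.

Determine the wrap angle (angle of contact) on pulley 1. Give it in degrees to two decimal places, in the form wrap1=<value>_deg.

crossed belt: β = asin((r1+r2)/C) = asin(22/37) = 36.4837°
wrap1 = wrap2 = π + 2β = 252.9675°

wrap1=252.97_deg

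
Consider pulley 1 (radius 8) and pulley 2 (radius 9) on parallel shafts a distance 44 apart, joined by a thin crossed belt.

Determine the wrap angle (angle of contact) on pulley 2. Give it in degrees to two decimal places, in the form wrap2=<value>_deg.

crossed belt: β = asin((r1+r2)/C) = asin(17/44) = 22.7284°
wrap1 = wrap2 = π + 2β = 225.4568°

wrap2=225.46_deg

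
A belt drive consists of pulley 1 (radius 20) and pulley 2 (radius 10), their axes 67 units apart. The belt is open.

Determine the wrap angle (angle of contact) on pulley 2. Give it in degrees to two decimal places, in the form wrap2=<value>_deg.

wrap2=162.83_deg

open belt: β = asin((r2−r1)/C) = asin(-10/67) = -8.5837°
wrap1 = π − 2β = 197.1674°
wrap2 = π + 2β = 162.8326°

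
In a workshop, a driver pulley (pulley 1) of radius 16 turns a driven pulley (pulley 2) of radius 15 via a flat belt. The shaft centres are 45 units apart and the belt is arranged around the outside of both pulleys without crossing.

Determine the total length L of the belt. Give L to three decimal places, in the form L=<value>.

L=187.412

open belt: β = asin((r2−r1)/C) = asin(-1/45) = -1.2733°
wrap1 = π − 2β = 182.5467°
wrap2 = π + 2β = 177.4533°
tangent length = C·cosβ = 44.9889
L = r1·wrap1 + r2·wrap2 + 2·C·cosβ = 16·3.1860 + 15·3.0971 + 2·44.9889 = 187.4116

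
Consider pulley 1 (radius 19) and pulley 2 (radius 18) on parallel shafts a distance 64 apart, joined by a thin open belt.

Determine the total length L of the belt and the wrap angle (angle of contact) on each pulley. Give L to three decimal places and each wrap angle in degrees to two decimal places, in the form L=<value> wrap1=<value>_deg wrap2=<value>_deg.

L=244.255 wrap1=181.79_deg wrap2=178.21_deg

open belt: β = asin((r2−r1)/C) = asin(-1/64) = -0.8953°
wrap1 = π − 2β = 181.7906°
wrap2 = π + 2β = 178.2094°
tangent length = C·cosβ = 63.9922
L = r1·wrap1 + r2·wrap2 + 2·C·cosβ = 19·3.1728 + 18·3.1103 + 2·63.9922 = 244.2546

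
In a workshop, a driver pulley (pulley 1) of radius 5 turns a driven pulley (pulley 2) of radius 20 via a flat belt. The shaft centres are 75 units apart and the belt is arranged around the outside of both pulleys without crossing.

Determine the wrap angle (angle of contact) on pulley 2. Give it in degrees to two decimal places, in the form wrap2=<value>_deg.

wrap2=203.07_deg

open belt: β = asin((r2−r1)/C) = asin(15/75) = 11.5370°
wrap1 = π − 2β = 156.9261°
wrap2 = π + 2β = 203.0739°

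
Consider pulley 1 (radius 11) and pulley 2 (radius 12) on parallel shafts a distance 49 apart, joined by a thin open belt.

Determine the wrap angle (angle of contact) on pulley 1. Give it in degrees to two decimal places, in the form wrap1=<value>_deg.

open belt: β = asin((r2−r1)/C) = asin(1/49) = 1.1694°
wrap1 = π − 2β = 177.6612°
wrap2 = π + 2β = 182.3388°

wrap1=177.66_deg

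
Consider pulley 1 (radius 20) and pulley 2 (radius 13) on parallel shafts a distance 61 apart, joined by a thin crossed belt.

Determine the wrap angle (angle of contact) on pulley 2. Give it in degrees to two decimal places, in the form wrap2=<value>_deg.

wrap2=245.50_deg

crossed belt: β = asin((r1+r2)/C) = asin(33/61) = 32.7506°
wrap1 = wrap2 = π + 2β = 245.5012°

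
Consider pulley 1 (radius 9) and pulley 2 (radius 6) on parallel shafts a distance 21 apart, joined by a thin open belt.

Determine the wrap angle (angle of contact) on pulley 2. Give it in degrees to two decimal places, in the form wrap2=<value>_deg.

open belt: β = asin((r2−r1)/C) = asin(-3/21) = -8.2132°
wrap1 = π − 2β = 196.4264°
wrap2 = π + 2β = 163.5736°

wrap2=163.57_deg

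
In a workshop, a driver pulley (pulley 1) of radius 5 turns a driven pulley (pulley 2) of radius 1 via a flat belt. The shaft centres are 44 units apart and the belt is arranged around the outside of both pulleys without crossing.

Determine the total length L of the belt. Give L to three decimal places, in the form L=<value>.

L=107.213

open belt: β = asin((r2−r1)/C) = asin(-4/44) = -5.2159°
wrap1 = π − 2β = 190.4318°
wrap2 = π + 2β = 169.5682°
tangent length = C·cosβ = 43.8178
L = r1·wrap1 + r2·wrap2 + 2·C·cosβ = 5·3.3237 + 1·2.9595 + 2·43.8178 = 107.2134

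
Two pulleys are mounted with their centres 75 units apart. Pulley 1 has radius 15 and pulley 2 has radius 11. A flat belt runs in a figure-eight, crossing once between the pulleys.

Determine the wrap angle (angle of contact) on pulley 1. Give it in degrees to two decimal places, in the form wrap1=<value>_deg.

wrap1=220.57_deg

crossed belt: β = asin((r1+r2)/C) = asin(26/75) = 20.2836°
wrap1 = wrap2 = π + 2β = 220.5671°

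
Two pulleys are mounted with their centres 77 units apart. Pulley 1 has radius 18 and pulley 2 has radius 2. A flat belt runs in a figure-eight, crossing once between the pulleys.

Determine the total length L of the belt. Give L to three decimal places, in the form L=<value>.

L=222.056

crossed belt: β = asin((r1+r2)/C) = asin(20/77) = 15.0547°
wrap1 = wrap2 = π + 2β = 210.1093°
tangent length = C·cosβ = 74.3572
L = (r1+r2)·wrap + 2·C·cosβ = 20·3.6671 + 2·74.3572 = 222.0565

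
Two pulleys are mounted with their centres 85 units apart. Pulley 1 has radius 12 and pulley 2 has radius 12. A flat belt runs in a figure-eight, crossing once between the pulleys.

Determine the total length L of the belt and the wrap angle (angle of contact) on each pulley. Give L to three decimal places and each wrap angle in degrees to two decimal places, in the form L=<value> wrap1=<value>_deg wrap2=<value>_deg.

crossed belt: β = asin((r1+r2)/C) = asin(24/85) = 16.4007°
wrap1 = wrap2 = π + 2β = 212.8014°
tangent length = C·cosβ = 81.5414
L = (r1+r2)·wrap + 2·C·cosβ = 24·3.7141 + 2·81.5414 = 252.2208

L=252.221 wrap1=212.80_deg wrap2=212.80_deg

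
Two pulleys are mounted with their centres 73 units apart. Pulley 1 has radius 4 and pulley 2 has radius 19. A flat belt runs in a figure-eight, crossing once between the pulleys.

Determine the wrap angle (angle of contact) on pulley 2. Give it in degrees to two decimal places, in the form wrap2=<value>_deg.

wrap2=216.73_deg

crossed belt: β = asin((r1+r2)/C) = asin(23/73) = 18.3649°
wrap1 = wrap2 = π + 2β = 216.7299°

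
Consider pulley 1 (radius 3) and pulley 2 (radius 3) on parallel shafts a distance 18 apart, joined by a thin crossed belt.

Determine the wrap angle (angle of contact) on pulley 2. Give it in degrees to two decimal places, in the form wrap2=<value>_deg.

wrap2=218.94_deg

crossed belt: β = asin((r1+r2)/C) = asin(6/18) = 19.4712°
wrap1 = wrap2 = π + 2β = 218.9424°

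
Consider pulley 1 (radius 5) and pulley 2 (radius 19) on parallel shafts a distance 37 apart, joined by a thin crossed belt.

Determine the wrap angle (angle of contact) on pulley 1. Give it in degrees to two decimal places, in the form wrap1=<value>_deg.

crossed belt: β = asin((r1+r2)/C) = asin(24/37) = 40.4398°
wrap1 = wrap2 = π + 2β = 260.8796°

wrap1=260.88_deg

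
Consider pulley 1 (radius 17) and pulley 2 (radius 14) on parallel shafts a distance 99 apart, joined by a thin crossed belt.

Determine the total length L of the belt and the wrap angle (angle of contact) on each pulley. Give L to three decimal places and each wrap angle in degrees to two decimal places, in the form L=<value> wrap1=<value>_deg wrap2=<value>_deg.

L=305.178 wrap1=216.50_deg wrap2=216.50_deg

crossed belt: β = asin((r1+r2)/C) = asin(31/99) = 18.2480°
wrap1 = wrap2 = π + 2β = 216.4961°
tangent length = C·cosβ = 94.0213
L = (r1+r2)·wrap + 2·C·cosβ = 31·3.7786 + 2·94.0213 = 305.1782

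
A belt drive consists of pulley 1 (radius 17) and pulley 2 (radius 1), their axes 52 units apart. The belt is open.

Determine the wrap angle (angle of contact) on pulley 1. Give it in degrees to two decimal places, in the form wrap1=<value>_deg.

wrap1=215.84_deg

open belt: β = asin((r2−r1)/C) = asin(-16/52) = -17.9202°
wrap1 = π − 2β = 215.8404°
wrap2 = π + 2β = 144.1596°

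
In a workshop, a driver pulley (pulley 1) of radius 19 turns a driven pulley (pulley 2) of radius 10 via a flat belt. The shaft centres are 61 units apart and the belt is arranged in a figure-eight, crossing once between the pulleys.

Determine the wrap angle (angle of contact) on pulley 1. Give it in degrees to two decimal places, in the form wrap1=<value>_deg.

wrap1=236.77_deg

crossed belt: β = asin((r1+r2)/C) = asin(29/61) = 28.3860°
wrap1 = wrap2 = π + 2β = 236.7721°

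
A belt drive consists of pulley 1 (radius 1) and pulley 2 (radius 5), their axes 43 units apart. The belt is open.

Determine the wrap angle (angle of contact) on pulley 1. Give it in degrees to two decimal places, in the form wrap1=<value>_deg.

wrap1=169.32_deg

open belt: β = asin((r2−r1)/C) = asin(4/43) = 5.3376°
wrap1 = π − 2β = 169.3249°
wrap2 = π + 2β = 190.6751°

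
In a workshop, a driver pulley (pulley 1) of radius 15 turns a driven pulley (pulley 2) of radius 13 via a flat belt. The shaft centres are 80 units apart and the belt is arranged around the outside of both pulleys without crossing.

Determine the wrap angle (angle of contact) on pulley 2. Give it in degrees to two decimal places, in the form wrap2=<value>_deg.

wrap2=177.13_deg

open belt: β = asin((r2−r1)/C) = asin(-2/80) = -1.4325°
wrap1 = π − 2β = 182.8651°
wrap2 = π + 2β = 177.1349°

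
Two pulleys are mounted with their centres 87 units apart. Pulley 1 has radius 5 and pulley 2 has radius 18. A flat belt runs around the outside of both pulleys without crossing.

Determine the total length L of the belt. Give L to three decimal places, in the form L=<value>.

open belt: β = asin((r2−r1)/C) = asin(13/87) = 8.5936°
wrap1 = π − 2β = 162.8128°
wrap2 = π + 2β = 197.1872°
tangent length = C·cosβ = 86.0233
L = r1·wrap1 + r2·wrap2 + 2·C·cosβ = 5·2.8416 + 18·3.4416 + 2·86.0233 = 248.2028

L=248.203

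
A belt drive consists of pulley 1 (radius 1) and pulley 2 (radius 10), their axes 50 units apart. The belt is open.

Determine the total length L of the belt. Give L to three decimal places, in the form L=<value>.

L=136.182

open belt: β = asin((r2−r1)/C) = asin(9/50) = 10.3698°
wrap1 = π − 2β = 159.2605°
wrap2 = π + 2β = 200.7395°
tangent length = C·cosβ = 49.1833
L = r1·wrap1 + r2·wrap2 + 2·C·cosβ = 1·2.7796 + 10·3.5036 + 2·49.1833 = 136.1819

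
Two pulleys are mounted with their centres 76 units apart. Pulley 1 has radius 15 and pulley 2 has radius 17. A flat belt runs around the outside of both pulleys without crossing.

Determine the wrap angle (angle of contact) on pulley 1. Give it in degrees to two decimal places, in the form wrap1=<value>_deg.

wrap1=176.98_deg

open belt: β = asin((r2−r1)/C) = asin(2/76) = 1.5080°
wrap1 = π − 2β = 176.9841°
wrap2 = π + 2β = 183.0159°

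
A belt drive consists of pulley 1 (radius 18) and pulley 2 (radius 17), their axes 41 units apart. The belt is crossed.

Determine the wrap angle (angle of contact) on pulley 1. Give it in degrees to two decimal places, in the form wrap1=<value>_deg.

crossed belt: β = asin((r1+r2)/C) = asin(35/41) = 58.6119°
wrap1 = wrap2 = π + 2β = 297.2237°

wrap1=297.22_deg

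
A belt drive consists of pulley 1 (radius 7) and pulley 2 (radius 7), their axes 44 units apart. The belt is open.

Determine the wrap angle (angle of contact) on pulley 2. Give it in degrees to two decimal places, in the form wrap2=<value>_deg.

wrap2=180.00_deg

open belt: β = asin((r2−r1)/C) = asin(0/44) = 0.0000°
wrap1 = π − 2β = 180.0000°
wrap2 = π + 2β = 180.0000°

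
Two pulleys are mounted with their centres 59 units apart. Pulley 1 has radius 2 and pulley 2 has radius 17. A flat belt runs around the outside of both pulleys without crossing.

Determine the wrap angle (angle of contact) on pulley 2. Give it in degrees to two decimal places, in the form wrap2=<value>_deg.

open belt: β = asin((r2−r1)/C) = asin(15/59) = 14.7284°
wrap1 = π − 2β = 150.5432°
wrap2 = π + 2β = 209.4568°

wrap2=209.46_deg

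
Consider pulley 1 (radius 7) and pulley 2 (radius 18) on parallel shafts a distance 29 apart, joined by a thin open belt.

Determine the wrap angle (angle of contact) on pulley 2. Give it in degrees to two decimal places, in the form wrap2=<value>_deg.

wrap2=224.58_deg

open belt: β = asin((r2−r1)/C) = asin(11/29) = 22.2910°
wrap1 = π − 2β = 135.4181°
wrap2 = π + 2β = 224.5819°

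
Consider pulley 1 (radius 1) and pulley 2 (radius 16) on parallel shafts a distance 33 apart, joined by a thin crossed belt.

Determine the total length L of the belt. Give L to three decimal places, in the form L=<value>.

crossed belt: β = asin((r1+r2)/C) = asin(17/33) = 31.0076°
wrap1 = wrap2 = π + 2β = 242.0152°
tangent length = C·cosβ = 28.2843
L = (r1+r2)·wrap + 2·C·cosβ = 17·4.2240 + 2·28.2843 = 128.3759

L=128.376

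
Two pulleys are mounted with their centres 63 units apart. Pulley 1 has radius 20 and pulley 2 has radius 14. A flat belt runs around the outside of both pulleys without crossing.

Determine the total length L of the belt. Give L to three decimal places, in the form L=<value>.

open belt: β = asin((r2−r1)/C) = asin(-6/63) = -5.4650°
wrap1 = π − 2β = 190.9300°
wrap2 = π + 2β = 169.0700°
tangent length = C·cosβ = 62.7136
L = r1·wrap1 + r2·wrap2 + 2·C·cosβ = 20·3.3324 + 14·2.9508 + 2·62.7136 = 233.3860

L=233.386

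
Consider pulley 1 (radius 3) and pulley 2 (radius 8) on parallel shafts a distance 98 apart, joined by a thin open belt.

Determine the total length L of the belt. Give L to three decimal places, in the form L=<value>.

L=230.813

open belt: β = asin((r2−r1)/C) = asin(5/98) = 2.9245°
wrap1 = π − 2β = 174.1510°
wrap2 = π + 2β = 185.8490°
tangent length = C·cosβ = 97.8724
L = r1·wrap1 + r2·wrap2 + 2·C·cosβ = 3·3.0395 + 8·3.2437 + 2·97.8724 = 230.8127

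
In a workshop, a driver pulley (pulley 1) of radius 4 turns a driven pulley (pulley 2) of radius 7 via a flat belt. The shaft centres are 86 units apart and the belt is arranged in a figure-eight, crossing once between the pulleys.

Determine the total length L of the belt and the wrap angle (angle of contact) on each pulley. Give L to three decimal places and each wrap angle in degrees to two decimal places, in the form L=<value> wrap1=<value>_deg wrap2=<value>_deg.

crossed belt: β = asin((r1+r2)/C) = asin(11/86) = 7.3487°
wrap1 = wrap2 = π + 2β = 194.6973°
tangent length = C·cosβ = 85.2936
L = (r1+r2)·wrap + 2·C·cosβ = 11·3.3981 + 2·85.2936 = 207.9664

L=207.966 wrap1=194.70_deg wrap2=194.70_deg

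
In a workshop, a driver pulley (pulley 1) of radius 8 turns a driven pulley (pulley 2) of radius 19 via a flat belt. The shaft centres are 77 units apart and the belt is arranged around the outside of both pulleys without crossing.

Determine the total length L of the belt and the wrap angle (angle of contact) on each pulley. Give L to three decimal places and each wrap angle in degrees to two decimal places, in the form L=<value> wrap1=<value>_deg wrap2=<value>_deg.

L=240.397 wrap1=163.57_deg wrap2=196.43_deg

open belt: β = asin((r2−r1)/C) = asin(11/77) = 8.2132°
wrap1 = π − 2β = 163.5736°
wrap2 = π + 2β = 196.4264°
tangent length = C·cosβ = 76.2102
L = r1·wrap1 + r2·wrap2 + 2·C·cosβ = 8·2.8549 + 19·3.4283 + 2·76.2102 = 240.3971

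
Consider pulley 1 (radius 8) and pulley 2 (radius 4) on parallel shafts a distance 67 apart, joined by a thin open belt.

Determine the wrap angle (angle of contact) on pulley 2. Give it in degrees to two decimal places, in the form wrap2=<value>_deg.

wrap2=173.15_deg

open belt: β = asin((r2−r1)/C) = asin(-4/67) = -3.4227°
wrap1 = π − 2β = 186.8454°
wrap2 = π + 2β = 173.1546°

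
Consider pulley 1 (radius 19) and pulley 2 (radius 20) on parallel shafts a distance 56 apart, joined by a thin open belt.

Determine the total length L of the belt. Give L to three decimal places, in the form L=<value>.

open belt: β = asin((r2−r1)/C) = asin(1/56) = 1.0232°
wrap1 = π − 2β = 177.9536°
wrap2 = π + 2β = 182.0464°
tangent length = C·cosβ = 55.9911
L = r1·wrap1 + r2·wrap2 + 2·C·cosβ = 19·3.1059 + 20·3.1773 + 2·55.9911 = 234.5400

L=234.540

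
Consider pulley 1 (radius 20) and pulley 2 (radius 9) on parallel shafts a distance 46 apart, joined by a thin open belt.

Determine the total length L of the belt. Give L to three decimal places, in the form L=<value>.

open belt: β = asin((r2−r1)/C) = asin(-11/46) = -13.8352°
wrap1 = π − 2β = 207.6704°
wrap2 = π + 2β = 152.3296°
tangent length = C·cosβ = 44.6654
L = r1·wrap1 + r2·wrap2 + 2·C·cosβ = 20·3.6245 + 9·2.6587 + 2·44.6654 = 185.7494

L=185.749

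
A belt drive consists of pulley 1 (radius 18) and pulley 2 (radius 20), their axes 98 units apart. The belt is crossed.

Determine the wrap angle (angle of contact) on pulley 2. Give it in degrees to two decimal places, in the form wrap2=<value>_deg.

crossed belt: β = asin((r1+r2)/C) = asin(38/98) = 22.8149°
wrap1 = wrap2 = π + 2β = 225.6298°

wrap2=225.63_deg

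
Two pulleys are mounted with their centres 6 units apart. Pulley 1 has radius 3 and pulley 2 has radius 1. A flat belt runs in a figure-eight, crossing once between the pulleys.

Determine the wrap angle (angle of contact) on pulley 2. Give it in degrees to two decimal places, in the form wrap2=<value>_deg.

wrap2=263.62_deg

crossed belt: β = asin((r1+r2)/C) = asin(4/6) = 41.8103°
wrap1 = wrap2 = π + 2β = 263.6206°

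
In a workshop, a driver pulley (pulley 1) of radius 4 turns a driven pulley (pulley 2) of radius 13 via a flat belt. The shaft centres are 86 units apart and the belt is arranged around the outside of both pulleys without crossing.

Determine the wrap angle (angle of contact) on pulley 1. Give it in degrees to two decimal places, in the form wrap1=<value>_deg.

wrap1=167.99_deg

open belt: β = asin((r2−r1)/C) = asin(9/86) = 6.0071°
wrap1 = π − 2β = 167.9859°
wrap2 = π + 2β = 192.0141°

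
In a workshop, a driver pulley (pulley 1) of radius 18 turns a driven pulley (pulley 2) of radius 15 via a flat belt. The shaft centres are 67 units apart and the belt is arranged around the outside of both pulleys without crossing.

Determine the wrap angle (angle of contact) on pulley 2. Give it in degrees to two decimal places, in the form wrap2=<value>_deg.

wrap2=174.87_deg

open belt: β = asin((r2−r1)/C) = asin(-3/67) = -2.5663°
wrap1 = π − 2β = 185.1327°
wrap2 = π + 2β = 174.8673°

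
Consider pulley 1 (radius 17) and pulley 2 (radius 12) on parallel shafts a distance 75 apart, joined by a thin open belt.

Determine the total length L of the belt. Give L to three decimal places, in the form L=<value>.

L=241.440

open belt: β = asin((r2−r1)/C) = asin(-5/75) = -3.8226°
wrap1 = π − 2β = 187.6451°
wrap2 = π + 2β = 172.3549°
tangent length = C·cosβ = 74.8331
L = r1·wrap1 + r2·wrap2 + 2·C·cosβ = 17·3.2750 + 12·3.0082 + 2·74.8331 = 241.4396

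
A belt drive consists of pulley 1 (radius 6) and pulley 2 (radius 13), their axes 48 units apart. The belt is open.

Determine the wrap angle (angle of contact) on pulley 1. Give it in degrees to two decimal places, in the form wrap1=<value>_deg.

open belt: β = asin((r2−r1)/C) = asin(7/48) = 8.3855°
wrap1 = π − 2β = 163.2289°
wrap2 = π + 2β = 196.7711°

wrap1=163.23_deg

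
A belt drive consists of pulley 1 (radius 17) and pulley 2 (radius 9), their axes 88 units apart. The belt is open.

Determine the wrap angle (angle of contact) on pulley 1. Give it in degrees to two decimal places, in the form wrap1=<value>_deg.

wrap1=190.43_deg

open belt: β = asin((r2−r1)/C) = asin(-8/88) = -5.2159°
wrap1 = π − 2β = 190.4318°
wrap2 = π + 2β = 169.5682°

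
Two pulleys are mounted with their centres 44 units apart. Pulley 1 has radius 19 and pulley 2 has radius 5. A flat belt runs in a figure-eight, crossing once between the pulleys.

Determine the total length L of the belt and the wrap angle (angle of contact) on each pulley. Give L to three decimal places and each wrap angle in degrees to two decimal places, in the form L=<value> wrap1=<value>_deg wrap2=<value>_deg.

L=176.847 wrap1=246.11_deg wrap2=246.11_deg

crossed belt: β = asin((r1+r2)/C) = asin(24/44) = 33.0557°
wrap1 = wrap2 = π + 2β = 246.1115°
tangent length = C·cosβ = 36.8782
L = (r1+r2)·wrap + 2·C·cosβ = 24·4.2955 + 2·36.8782 = 176.8473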